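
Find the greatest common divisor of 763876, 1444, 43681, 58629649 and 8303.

gcd(763876, 1444): 763876 = 529·1444 + 0 → 1444
gcd(1444, 43681): 43681 = 30·1444 + 361; 1444 = 4·361 + 0 → 361
gcd(361, 58629649): 58629649 = 162409·361 + 0 → 361
gcd(361, 8303): 8303 = 23·361 + 0 → 361

361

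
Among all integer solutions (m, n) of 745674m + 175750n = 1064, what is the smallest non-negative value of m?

Reduce mod 175750: 745674m ≡ 1064 (mod 175750). With g = gcd(745674, 175750) = 38 dividing 1064, divide through: 19623m ≡ 28 (mod 4625).
Since gcd(19623, 4625) = 1, m ≡ 28·(19623)⁻¹ ≡ 486 (mod 4625). Smallest non-negative: 486.

486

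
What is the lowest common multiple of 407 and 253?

9361

407 = 11 · 37; 253 = 11 · 23
max exponents: 11 · 23 · 37 = 9361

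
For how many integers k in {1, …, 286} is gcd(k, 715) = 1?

715 = 5·11·13. Inclusion–exclusion on these primes:
286 − ⌊286/5⌋ − ⌊286/11⌋ − ⌊286/13⌋ + ⌊286/55⌋ + ⌊286/65⌋ + ⌊286/143⌋ − ⌊286/715⌋ = 192

192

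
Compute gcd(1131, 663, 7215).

1131 = 3 · 13 · 29; 663 = 3 · 13 · 17; 7215 = 3 · 5 · 13 · 37
gcd takes min exponent of each prime: 3 · 13 = 39

39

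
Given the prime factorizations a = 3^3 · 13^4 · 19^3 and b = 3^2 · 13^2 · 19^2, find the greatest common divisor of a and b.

549081

min exponent per shared prime: 3^2 · 13^2 · 19^2 = 549081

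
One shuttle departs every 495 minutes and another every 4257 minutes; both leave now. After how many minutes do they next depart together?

21285

gcd first: 4257 = 8·495 + 297; 495 = 1·297 + 198; 297 = 1·198 + 99; 198 = 2·99 + 0 → gcd = 99
lcm = 495·4257/gcd = 2107215/99 = 21285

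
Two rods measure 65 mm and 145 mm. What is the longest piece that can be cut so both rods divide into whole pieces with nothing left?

65 = 5 · 13
145 = 5 · 29
Common: 5 = 5

5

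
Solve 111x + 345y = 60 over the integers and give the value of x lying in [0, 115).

100

gcd(111, 345) = 3 (Euclid: 345 = 3·111 + 12; 111 = 9·12 + 3; 12 = 4·3 + 0), and 3 | 60.
Extended Euclid: 111·(28) + 345·(-9) = 3. Scale by 20: x₀ = 560.
General solution x = x₀ + 115t; reducing mod 115 gives x = 100 (and y = -32).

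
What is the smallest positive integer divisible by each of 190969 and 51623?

27308567

gcd first: 190969 = 3·51623 + 36100; 51623 = 1·36100 + 15523; 36100 = 2·15523 + 5054; 15523 = 3·5054 + 361; 5054 = 14·361 + 0 → gcd = 361
lcm = 190969·51623/gcd = 9858392687/361 = 27308567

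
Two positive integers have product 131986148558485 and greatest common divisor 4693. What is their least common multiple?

Since gcd(m,n)·lcm(m,n) = mn, lcm = 131986148558485/4693 = 28124046145.

28124046145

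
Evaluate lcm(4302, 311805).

149042790

gcd first: 311805 = 72·4302 + 2061; 4302 = 2·2061 + 180; 2061 = 11·180 + 81; 180 = 2·81 + 18; 81 = 4·18 + 9; 18 = 2·9 + 0 → gcd = 9
lcm = 4302·311805/gcd = 1341385110/9 = 149042790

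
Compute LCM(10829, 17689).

gcd first: 17689 = 1·10829 + 6860; 10829 = 1·6860 + 3969; 6860 = 1·3969 + 2891; 3969 = 1·2891 + 1078; 2891 = 2·1078 + 735; 1078 = 1·735 + 343; 735 = 2·343 + 49; 343 = 7·49 + 0 → gcd = 49
lcm = 10829·17689/gcd = 191554181/49 = 3909269

3909269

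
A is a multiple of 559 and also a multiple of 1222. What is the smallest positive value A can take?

52546

gcd first: 1222 = 2·559 + 104; 559 = 5·104 + 39; 104 = 2·39 + 26; 39 = 1·26 + 13; 26 = 2·13 + 0 → gcd = 13
lcm = 559·1222/gcd = 683098/13 = 52546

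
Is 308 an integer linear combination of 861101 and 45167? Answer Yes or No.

gcd(861101, 45167): 861101 = 19·45167 + 2928; 45167 = 15·2928 + 1247; 2928 = 2·1247 + 434; 1247 = 2·434 + 379; 434 = 1·379 + 55; 379 = 6·55 + 49; 55 = 1·49 + 6; 49 = 8·6 + 1; 6 = 6·1 + 0 → 1
1 divides 308, so a solution exists.

Yes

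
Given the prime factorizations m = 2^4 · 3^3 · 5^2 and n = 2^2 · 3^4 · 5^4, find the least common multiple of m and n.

810000

max exponent per prime: 2^4 · 3^4 · 5^4 = 810000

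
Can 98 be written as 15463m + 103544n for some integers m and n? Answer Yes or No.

Yes

By Bézout, 15463m + 103544n = 98 has integer solutions iff gcd(15463, 103544) | 98.
Euclid: 103544 = 6·15463 + 10766; 15463 = 1·10766 + 4697; 10766 = 2·4697 + 1372; 4697 = 3·1372 + 581; 1372 = 2·581 + 210; 581 = 2·210 + 161; 210 = 1·161 + 49; 161 = 3·49 + 14; 49 = 3·14 + 7; 14 = 2·7 + 0. gcd = 7; 98 mod 7 = 0. Yes.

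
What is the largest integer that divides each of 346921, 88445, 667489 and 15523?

361

346921 = 19² · 31²; 88445 = 5 · 7² · 19²; 667489 = 19² · 43²; 15523 = 19² · 43
gcd takes min exponent of each prime: 19² = 361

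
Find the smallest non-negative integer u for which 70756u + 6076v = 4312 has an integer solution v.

29

Reduce mod 6076: 70756u ≡ 4312 (mod 6076). With g = gcd(70756, 6076) = 196 dividing 4312, divide through: 361u ≡ 22 (mod 31).
Since gcd(361, 31) = 1, u ≡ 22·(361)⁻¹ ≡ 29 (mod 31). Smallest non-negative: 29.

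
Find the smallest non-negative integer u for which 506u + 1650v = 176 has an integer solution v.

46

gcd(506, 1650) = 22 (Euclid: 1650 = 3·506 + 132; 506 = 3·132 + 110; 132 = 1·110 + 22; 110 = 5·22 + 0), and 22 | 176.
Extended Euclid: 506·(-13) + 1650·(4) = 22. Scale by 8: u₀ = -104.
General solution u = u₀ + 75t; reducing mod 75 gives u = 46 (and v = -14).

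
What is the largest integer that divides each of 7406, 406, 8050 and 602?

7406 = 2 · 7 · 23²; 406 = 2 · 7 · 29; 8050 = 2 · 5² · 7 · 23; 602 = 2 · 7 · 43
gcd takes min exponent of each prime: 2 · 7 = 14

14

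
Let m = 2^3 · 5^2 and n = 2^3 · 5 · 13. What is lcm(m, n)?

2600

max exponent per prime: 2^3 · 5^2 · 13 = 2600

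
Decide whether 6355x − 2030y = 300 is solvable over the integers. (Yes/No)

gcd(6355, 2030): 6355 = 3·2030 + 265; 2030 = 7·265 + 175; 265 = 1·175 + 90; 175 = 1·90 + 85; 90 = 1·85 + 5; 85 = 17·5 + 0 → 5
5 divides 300, so a solution exists.

Yes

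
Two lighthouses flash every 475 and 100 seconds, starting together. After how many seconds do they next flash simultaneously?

gcd first: 475 = 4·100 + 75; 100 = 1·75 + 25; 75 = 3·25 + 0 → gcd = 25
lcm = 475·100/gcd = 47500/25 = 1900

1900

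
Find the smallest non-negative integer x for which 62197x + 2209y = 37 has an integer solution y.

205

gcd(62197, 2209) = 1 (Euclid: 62197 = 28·2209 + 345; 2209 = 6·345 + 139; 345 = 2·139 + 67; 139 = 2·67 + 5; 67 = 13·5 + 2; 5 = 2·2 + 1; 2 = 2·1 + 0), and 1 | 37.
Extended Euclid: 62197·(-890) + 2209·(25059) = 1. Scale by 37: x₀ = -32930.
General solution x = x₀ + 2209t; reducing mod 2209 gives x = 205 (and y = -5772).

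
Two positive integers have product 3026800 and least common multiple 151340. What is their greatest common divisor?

From gcd × lcm = ab: gcd = 3026800 / 151340 = 20.

20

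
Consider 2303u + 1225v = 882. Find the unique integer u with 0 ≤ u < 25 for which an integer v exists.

19

Reduce mod 1225: 2303u ≡ 882 (mod 1225). With g = gcd(2303, 1225) = 49 dividing 882, divide through: 47u ≡ 18 (mod 25).
Since gcd(47, 25) = 1, u ≡ 18·(47)⁻¹ ≡ 19 (mod 25). Smallest non-negative: 19.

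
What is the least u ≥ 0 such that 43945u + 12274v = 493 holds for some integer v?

181

gcd(43945, 12274) = 17 (Euclid: 43945 = 3·12274 + 7123; 12274 = 1·7123 + 5151; 7123 = 1·5151 + 1972; 5151 = 2·1972 + 1207; 1972 = 1·1207 + 765; 1207 = 1·765 + 442; 765 = 1·442 + 323; 442 = 1·323 + 119; 323 = 2·119 + 85; 119 = 1·85 + 34; 85 = 2·34 + 17; 34 = 2·17 + 0), and 17 | 493.
Extended Euclid: 43945·(305) + 12274·(-1092) = 17. Scale by 29: u₀ = 8845.
General solution u = u₀ + 722t; reducing mod 722 gives u = 181 (and v = -648).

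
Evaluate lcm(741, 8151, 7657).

252681

lcm(741, 8151) = 741·8151/gcd = 6039891/741 = 8151
lcm(8151, 7657) = 8151·7657/gcd = 62412207/247 = 252681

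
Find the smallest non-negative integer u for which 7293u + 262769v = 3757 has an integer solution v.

gcd(7293, 262769) = 221 (Euclid: 262769 = 36·7293 + 221; 7293 = 33·221 + 0), and 221 | 3757.
Extended Euclid: 7293·(-36) + 262769·(1) = 221. Scale by 17: u₀ = -612.
General solution u = u₀ + 1189t; reducing mod 1189 gives u = 577 (and v = -16).

577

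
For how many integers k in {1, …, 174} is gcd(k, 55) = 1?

128

Prime factors of 55: 5, 11. Count integers ≤ 174 divisible by none of them.
By inclusion–exclusion: 174 − ⌊174/5⌋ − ⌊174/11⌋ + ⌊174/55⌋ = 128.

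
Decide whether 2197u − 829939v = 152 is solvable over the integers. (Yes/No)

Yes

gcd(2197, 829939): 829939 = 377·2197 + 1670; 2197 = 1·1670 + 527; 1670 = 3·527 + 89; 527 = 5·89 + 82; 89 = 1·82 + 7; 82 = 11·7 + 5; 7 = 1·5 + 2; 5 = 2·2 + 1; 2 = 2·1 + 0 → 1
1 divides 152, so a solution exists.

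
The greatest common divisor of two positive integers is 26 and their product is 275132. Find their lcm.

10582

Since gcd(p,q)·lcm(p,q) = pq, lcm = 275132/26 = 10582.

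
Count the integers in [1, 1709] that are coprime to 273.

901

273 = 3·7·13. Inclusion–exclusion on these primes:
1709 − ⌊1709/3⌋ − ⌊1709/7⌋ − ⌊1709/13⌋ + ⌊1709/21⌋ + ⌊1709/39⌋ + ⌊1709/91⌋ − ⌊1709/273⌋ = 901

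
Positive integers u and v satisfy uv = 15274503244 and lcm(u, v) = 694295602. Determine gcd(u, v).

gcd·lcm = product, so gcd = 15274503244/694295602 = 22.

22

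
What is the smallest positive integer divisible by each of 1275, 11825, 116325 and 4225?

1275 = 3 · 5² · 17; 11825 = 5² · 11 · 43; 116325 = 3² · 5² · 11 · 47; 4225 = 5² · 13²
lcm takes max exponent of each prime: 3² · 5² · 11 · 13² · 17 · 43 · 47 = 14370674175

14370674175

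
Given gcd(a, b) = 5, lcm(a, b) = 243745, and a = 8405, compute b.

Using ab = gcd(a,b)·lcm(a,b) = 5·243745 = 1218725, we get b = 1218725/8405 = 145.

145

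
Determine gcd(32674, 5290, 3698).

2

gcd(32674, 5290): 32674 = 6·5290 + 934; 5290 = 5·934 + 620; 934 = 1·620 + 314; 620 = 1·314 + 306; 314 = 1·306 + 8; 306 = 38·8 + 2; 8 = 4·2 + 0 → 2
gcd(2, 3698): 3698 = 1849·2 + 0 → 2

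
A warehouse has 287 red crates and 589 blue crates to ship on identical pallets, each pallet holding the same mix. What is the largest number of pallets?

1

Euclid: 589 = 2·287 + 15; 287 = 19·15 + 2; 15 = 7·2 + 1; 2 = 2·1 + 0. Last nonzero remainder: 1.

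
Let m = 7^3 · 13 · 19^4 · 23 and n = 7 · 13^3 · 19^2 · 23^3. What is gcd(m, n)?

min exponent per shared prime: 7 · 13 · 19^2 · 23 = 755573

755573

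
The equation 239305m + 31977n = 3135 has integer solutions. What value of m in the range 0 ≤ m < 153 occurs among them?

147

gcd(239305, 31977) = 209 (Euclid: 239305 = 7·31977 + 15466; 31977 = 2·15466 + 1045; 15466 = 14·1045 + 836; 1045 = 1·836 + 209; 836 = 4·209 + 0), and 209 | 3135.
Extended Euclid: 239305·(-31) + 31977·(232) = 209. Scale by 15: m₀ = -465.
General solution m = m₀ + 153t; reducing mod 153 gives m = 147 (and n = -1100).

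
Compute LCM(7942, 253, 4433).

7942 = 2 · 11 · 19²; 253 = 11 · 23; 4433 = 11 · 13 · 31
lcm takes max exponent of each prime: 2 · 11 · 13 · 19² · 23 · 31 = 73614398

73614398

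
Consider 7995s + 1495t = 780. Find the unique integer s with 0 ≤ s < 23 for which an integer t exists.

Reduce mod 1495: 7995s ≡ 780 (mod 1495). With g = gcd(7995, 1495) = 65 dividing 780, divide through: 123s ≡ 12 (mod 23).
Since gcd(123, 23) = 1, s ≡ 12·(123)⁻¹ ≡ 13 (mod 23). Smallest non-negative: 13.

13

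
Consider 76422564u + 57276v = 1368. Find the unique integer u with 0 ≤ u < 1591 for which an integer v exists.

619

gcd(76422564, 57276) = 36 (Euclid: 76422564 = 1334·57276 + 16380; 57276 = 3·16380 + 8136; 16380 = 2·8136 + 108; 8136 = 75·108 + 36; 108 = 3·36 + 0), and 36 | 1368.
Extended Euclid: 76422564·(-528) + 57276·(704503) = 36. Scale by 38: u₀ = -20064.
General solution u = u₀ + 1591t; reducing mod 1591 gives u = 619 (and v = -825923).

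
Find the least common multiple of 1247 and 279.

1247 = 29 · 43; 279 = 3² · 31
max exponents: 3² · 29 · 31 · 43 = 347913

347913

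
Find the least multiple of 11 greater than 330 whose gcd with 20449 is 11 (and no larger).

341

Multiples of 11 above 330: 11·31, 11·32, … . Need the cofactor coprime to 20449/11 = 1859.
Checking s = 31, 32, … the first with gcd(s, 1859) = 1 is s = 31, giving 341.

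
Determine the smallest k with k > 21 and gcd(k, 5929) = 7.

Multiples of 7 above 21: 7·4, 7·5, … . Need the cofactor coprime to 5929/7 = 847.
Checking s = 4, 5, … the first with gcd(s, 847) = 1 is s = 4, giving 28.

28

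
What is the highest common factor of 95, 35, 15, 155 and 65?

95 = 5 · 19; 35 = 5 · 7; 15 = 3 · 5; 155 = 5 · 31; 65 = 5 · 13
gcd takes min exponent of each prime: 5 = 5

5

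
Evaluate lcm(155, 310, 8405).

521110

155 = 5 · 31; 310 = 2 · 5 · 31; 8405 = 5 · 41²
lcm takes max exponent of each prime: 2 · 5 · 31 · 41² = 521110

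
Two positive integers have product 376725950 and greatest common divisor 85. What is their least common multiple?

For any two positive integers, gcd × lcm equals their product. Hence lcm = 376725950 / 85 = 4432070.

4432070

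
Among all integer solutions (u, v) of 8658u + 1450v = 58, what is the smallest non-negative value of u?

551

Reduce mod 1450: 8658u ≡ 58 (mod 1450). With g = gcd(8658, 1450) = 2 dividing 58, divide through: 4329u ≡ 29 (mod 725).
Since gcd(4329, 725) = 1, u ≡ 29·(4329)⁻¹ ≡ 551 (mod 725). Smallest non-negative: 551.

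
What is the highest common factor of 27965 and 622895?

27965 = 5 · 7 · 17 · 47
622895 = 5 · 7 · 13 · 37²
Common: 5 · 7 = 35

35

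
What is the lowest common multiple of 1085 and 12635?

391685

gcd first: 12635 = 11·1085 + 700; 1085 = 1·700 + 385; 700 = 1·385 + 315; 385 = 1·315 + 70; 315 = 4·70 + 35; 70 = 2·35 + 0 → gcd = 35
lcm = 1085·12635/gcd = 13708975/35 = 391685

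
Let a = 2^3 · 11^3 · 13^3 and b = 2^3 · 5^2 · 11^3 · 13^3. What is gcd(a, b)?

min exponent per shared prime: 2^3 · 11^3 · 13^3 = 23393656

23393656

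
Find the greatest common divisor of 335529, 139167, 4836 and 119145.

gcd(335529, 139167): 335529 = 2·139167 + 57195; 139167 = 2·57195 + 24777; 57195 = 2·24777 + 7641; 24777 = 3·7641 + 1854; 7641 = 4·1854 + 225; 1854 = 8·225 + 54; 225 = 4·54 + 9; 54 = 6·9 + 0 → 9
gcd(9, 4836): 4836 = 537·9 + 3; 9 = 3·3 + 0 → 3
gcd(3, 119145): 119145 = 39715·3 + 0 → 3

3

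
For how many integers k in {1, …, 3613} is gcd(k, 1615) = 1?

Prime factors of 1615: 5, 17, 19. Count integers ≤ 3613 divisible by none of them.
By inclusion–exclusion: 3613 − ⌊3613/5⌋ − ⌊3613/17⌋ − ⌊3613/19⌋ + ⌊3613/85⌋ + ⌊3613/95⌋ + ⌊3613/323⌋ − ⌊3613/1615⌋ = 2578.

2578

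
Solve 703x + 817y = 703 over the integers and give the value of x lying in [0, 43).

Euclid: 817 = 1·703 + 114; 703 = 6·114 + 19; 114 = 6·19 + 0 → gcd = 19; 703 = 19·37.
Back-substitution yields 703·(7) + 817·(-6) = 19, so one solution is x = 7·37 = 259, y = -6·37 = -222.
Solutions in x differ by 817/19 = 43; the one in [0, 43) is 259 mod 43 = 1.

1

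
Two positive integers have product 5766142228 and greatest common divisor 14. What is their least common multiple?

411867302

Since gcd(u,v)·lcm(u,v) = uv, lcm = 5766142228/14 = 411867302.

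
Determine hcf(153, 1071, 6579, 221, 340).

17

153 = 3² · 17; 1071 = 3² · 7 · 17; 6579 = 3² · 17 · 43; 221 = 13 · 17; 340 = 2² · 5 · 17
gcd takes min exponent of each prime: 17 = 17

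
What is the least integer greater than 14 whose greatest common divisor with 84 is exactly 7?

35

Multiples of 7 above 14: 7·3, 7·4, … . Need the cofactor coprime to 84/7 = 12.
Checking s = 3, 4, … the first with gcd(s, 12) = 1 is s = 5, giving 35.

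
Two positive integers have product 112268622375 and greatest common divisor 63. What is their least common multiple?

Since gcd(m,n)·lcm(m,n) = mn, lcm = 112268622375/63 = 1782041625.

1782041625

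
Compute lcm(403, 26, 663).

41106

403 = 13 · 31; 26 = 2 · 13; 663 = 3 · 13 · 17
lcm takes max exponent of each prime: 2 · 3 · 13 · 17 · 31 = 41106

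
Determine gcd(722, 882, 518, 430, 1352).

gcd(722, 882): 882 = 1·722 + 160; 722 = 4·160 + 82; 160 = 1·82 + 78; 82 = 1·78 + 4; 78 = 19·4 + 2; 4 = 2·2 + 0 → 2
gcd(2, 518): 518 = 259·2 + 0 → 2
gcd(2, 430): 430 = 215·2 + 0 → 2
gcd(2, 1352): 1352 = 676·2 + 0 → 2

2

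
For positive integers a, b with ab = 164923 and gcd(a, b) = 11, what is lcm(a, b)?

gcd·lcm = product, so lcm = 164923/11 = 14993.

14993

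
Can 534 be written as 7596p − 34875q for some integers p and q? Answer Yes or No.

No

By Bézout, 7596p − 34875q = 534 has integer solutions iff gcd(7596, 34875) | 534.
Euclid: 34875 = 4·7596 + 4491; 7596 = 1·4491 + 3105; 4491 = 1·3105 + 1386; 3105 = 2·1386 + 333; 1386 = 4·333 + 54; 333 = 6·54 + 9; 54 = 6·9 + 0. gcd = 9; 534 mod 9 = 3. No.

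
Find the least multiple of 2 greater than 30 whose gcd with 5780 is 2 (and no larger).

38

gcd(x, 5780) = 2 forces 2 | x; write x = 2s. Then gcd(2s, 2·2890) = 2·gcd(s, 2890), so need gcd(s, 2890) = 1.
2s > 30 gives s ≥ 16. The least s ≥ 16 coprime to 2890 is 19, so x = 2·19 = 38.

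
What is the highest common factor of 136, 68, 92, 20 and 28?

gcd(136, 68): 136 = 2·68 + 0 → 68
gcd(68, 92): 92 = 1·68 + 24; 68 = 2·24 + 20; 24 = 1·20 + 4; 20 = 5·4 + 0 → 4
gcd(4, 20): 20 = 5·4 + 0 → 4
gcd(4, 28): 28 = 7·4 + 0 → 4

4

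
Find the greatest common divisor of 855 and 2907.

171

Euclid: 2907 = 3·855 + 342; 855 = 2·342 + 171; 342 = 2·171 + 0. Last nonzero remainder: 171.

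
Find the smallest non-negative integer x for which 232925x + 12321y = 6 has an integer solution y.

6150

Reduce mod 12321: 232925x ≡ 6 (mod 12321). With g = gcd(232925, 12321) = 1 dividing 6, divide through: 232925x ≡ 6 (mod 12321).
Since gcd(232925, 12321) = 1, x ≡ 6·(232925)⁻¹ ≡ 6150 (mod 12321). Smallest non-negative: 6150.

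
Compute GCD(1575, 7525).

Euclid: 7525 = 4·1575 + 1225; 1575 = 1·1225 + 350; 1225 = 3·350 + 175; 350 = 2·175 + 0. Last nonzero remainder: 175.

175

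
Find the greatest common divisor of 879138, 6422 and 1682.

2

gcd(879138, 6422): 879138 = 136·6422 + 5746; 6422 = 1·5746 + 676; 5746 = 8·676 + 338; 676 = 2·338 + 0 → 338
gcd(338, 1682): 1682 = 4·338 + 330; 338 = 1·330 + 8; 330 = 41·8 + 2; 8 = 4·2 + 0 → 2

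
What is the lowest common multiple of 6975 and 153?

gcd first: 6975 = 45·153 + 90; 153 = 1·90 + 63; 90 = 1·63 + 27; 63 = 2·27 + 9; 27 = 3·9 + 0 → gcd = 9
lcm = 6975·153/gcd = 1067175/9 = 118575

118575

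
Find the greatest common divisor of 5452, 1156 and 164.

4

gcd(5452, 1156): 5452 = 4·1156 + 828; 1156 = 1·828 + 328; 828 = 2·328 + 172; 328 = 1·172 + 156; 172 = 1·156 + 16; 156 = 9·16 + 12; 16 = 1·12 + 4; 12 = 3·4 + 0 → 4
gcd(4, 164): 164 = 41·4 + 0 → 4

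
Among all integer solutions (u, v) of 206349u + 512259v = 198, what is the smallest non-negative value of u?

Euclid: 512259 = 2·206349 + 99561; 206349 = 2·99561 + 7227; 99561 = 13·7227 + 5610; 7227 = 1·5610 + 1617; 5610 = 3·1617 + 759; 1617 = 2·759 + 99; 759 = 7·99 + 66; 99 = 1·66 + 33; 66 = 2·33 + 0 → gcd = 33; 198 = 33·6.
Back-substitution yields 206349·(5387) + 512259·(-2170) = 33, so one solution is u = 5387·6 = 32322, v = -2170·6 = -13020.
Solutions in u differ by 512259/33 = 15523; the one in [0, 15523) is 32322 mod 15523 = 1276.

1276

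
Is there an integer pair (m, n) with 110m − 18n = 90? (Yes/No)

Yes

By Bézout, 110m − 18n = 90 has integer solutions iff gcd(110, 18) | 90.
Euclid: 110 = 6·18 + 2; 18 = 9·2 + 0. gcd = 2; 90 mod 2 = 0. Yes.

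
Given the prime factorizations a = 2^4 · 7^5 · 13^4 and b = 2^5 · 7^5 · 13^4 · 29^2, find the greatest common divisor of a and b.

7680395632

min exponent per shared prime: 2^4 · 7^5 · 13^4 = 7680395632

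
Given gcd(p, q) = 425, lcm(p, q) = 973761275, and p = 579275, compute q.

714425

p·q = gcd·lcm = 425·973761275 = 413848541875, so q = 413848541875/579275 = 714425.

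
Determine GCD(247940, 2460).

20

247940 = 2² · 5 · 7² · 11 · 23
2460 = 2² · 3 · 5 · 41
Common: 2² · 5 = 20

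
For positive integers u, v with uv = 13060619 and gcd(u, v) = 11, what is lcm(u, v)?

1187329

For any two positive integers, gcd × lcm equals their product. Hence lcm = 13060619 / 11 = 1187329.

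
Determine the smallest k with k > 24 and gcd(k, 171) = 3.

171 = 3·57. Any k with gcd(k, 171) = 3 is a multiple of 3, say 3s, with s coprime to 57.
Need s > 24/3, so s ≥ 9. First s ≥ 9 with gcd(s, 57) = 1 is s = 10. Thus k = 3·10 = 30.

30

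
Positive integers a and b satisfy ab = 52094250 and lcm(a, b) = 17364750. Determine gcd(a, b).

3

From gcd × lcm = ab: gcd = 52094250 / 17364750 = 3.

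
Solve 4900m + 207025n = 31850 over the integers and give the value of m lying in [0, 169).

Euclid: 207025 = 42·4900 + 1225; 4900 = 4·1225 + 0 → gcd = 1225; 31850 = 1225·26.
Back-substitution yields 4900·(-42) + 207025·(1) = 1225, so one solution is m = -42·26 = -1092, n = 1·26 = 26.
Solutions in m differ by 207025/1225 = 169; the one in [0, 169) is -1092 mod 169 = 91.

91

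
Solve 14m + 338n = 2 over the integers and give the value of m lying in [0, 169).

145

gcd(14, 338) = 2 (Euclid: 338 = 24·14 + 2; 14 = 7·2 + 0), and 2 | 2.
Extended Euclid: 14·(-24) + 338·(1) = 2. Scale by 1: m₀ = -24.
General solution m = m₀ + 169t; reducing mod 169 gives m = 145 (and n = -6).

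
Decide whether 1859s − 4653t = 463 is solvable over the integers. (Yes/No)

No

By Bézout, 1859s − 4653t = 463 has integer solutions iff gcd(1859, 4653) | 463.
Euclid: 4653 = 2·1859 + 935; 1859 = 1·935 + 924; 935 = 1·924 + 11; 924 = 84·11 + 0. gcd = 11; 463 mod 11 = 1. No.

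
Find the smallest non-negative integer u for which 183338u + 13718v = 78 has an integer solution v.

gcd(183338, 13718) = 2 (Euclid: 183338 = 13·13718 + 5004; 13718 = 2·5004 + 3710; 5004 = 1·3710 + 1294; 3710 = 2·1294 + 1122; 1294 = 1·1122 + 172; 1122 = 6·172 + 90; 172 = 1·90 + 82; 90 = 1·82 + 8; 82 = 10·8 + 2; 8 = 4·2 + 0), and 2 | 78.
Extended Euclid: 183338·(1675) + 13718·(-22386) = 2. Scale by 39: u₀ = 65325.
General solution u = u₀ + 6859t; reducing mod 6859 gives u = 3594 (and v = -48033).

3594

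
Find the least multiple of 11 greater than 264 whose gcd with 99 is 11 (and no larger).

275

gcd(m, 99) = 11 forces 11 | m; write m = 11s. Then gcd(11s, 11·9) = 11·gcd(s, 9), so need gcd(s, 9) = 1.
11s > 264 gives s ≥ 25. The least s ≥ 25 coprime to 9 is 25, so m = 11·25 = 275.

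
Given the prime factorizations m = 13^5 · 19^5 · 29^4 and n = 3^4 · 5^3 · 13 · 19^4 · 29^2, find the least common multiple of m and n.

6583726630165626790875

max exponent per prime: 3^4 · 5^3 · 13^5 · 19^5 · 29^4 = 6583726630165626790875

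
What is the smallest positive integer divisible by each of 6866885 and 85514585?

gcd first: 85514585 = 12·6866885 + 3111965; 6866885 = 2·3111965 + 642955; 3111965 = 4·642955 + 540145; 642955 = 1·540145 + 102810; 540145 = 5·102810 + 26095; 102810 = 3·26095 + 24525; 26095 = 1·24525 + 1570; 24525 = 15·1570 + 975; 1570 = 1·975 + 595; 975 = 1·595 + 380; 595 = 1·380 + 215; 380 = 1·215 + 165; 215 = 1·165 + 50; 165 = 3·50 + 15; 50 = 3·15 + 5; 15 = 3·5 + 0 → gcd = 5
lcm = 6866885·85514585/gcd = 587218821017725/5 = 117443764203545

117443764203545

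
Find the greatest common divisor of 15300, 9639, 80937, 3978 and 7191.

gcd(15300, 9639): 15300 = 1·9639 + 5661; 9639 = 1·5661 + 3978; 5661 = 1·3978 + 1683; 3978 = 2·1683 + 612; 1683 = 2·612 + 459; 612 = 1·459 + 153; 459 = 3·153 + 0 → 153
gcd(153, 80937): 80937 = 529·153 + 0 → 153
gcd(153, 3978): 3978 = 26·153 + 0 → 153
gcd(153, 7191): 7191 = 47·153 + 0 → 153

153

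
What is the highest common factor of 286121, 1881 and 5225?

gcd(286121, 1881): 286121 = 152·1881 + 209; 1881 = 9·209 + 0 → 209
gcd(209, 5225): 5225 = 25·209 + 0 → 209

209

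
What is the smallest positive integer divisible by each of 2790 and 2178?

337590

2790 = 2 · 3² · 5 · 31; 2178 = 2 · 3² · 11²
max exponents: 2 · 3² · 5 · 11² · 31 = 337590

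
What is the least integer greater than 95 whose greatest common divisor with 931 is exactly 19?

Multiples of 19 above 95: 19·6, 19·7, … . Need the cofactor coprime to 931/19 = 49.
Checking s = 6, 7, … the first with gcd(s, 49) = 1 is s = 6, giving 114.

114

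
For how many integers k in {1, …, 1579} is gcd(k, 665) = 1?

665 = 5·7·19. Inclusion–exclusion on these primes:
1579 − ⌊1579/5⌋ − ⌊1579/7⌋ − ⌊1579/19⌋ + ⌊1579/35⌋ + ⌊1579/95⌋ + ⌊1579/133⌋ − ⌊1579/665⌋ = 1026

1026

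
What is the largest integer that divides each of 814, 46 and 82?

814 = 2 · 11 · 37; 46 = 2 · 23; 82 = 2 · 41
gcd takes min exponent of each prime: 2 = 2

2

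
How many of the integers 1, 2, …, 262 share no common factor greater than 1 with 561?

150

Prime factors of 561: 3, 11, 17. Count integers ≤ 262 divisible by none of them.
By inclusion–exclusion: 262 − ⌊262/3⌋ − ⌊262/11⌋ − ⌊262/17⌋ + ⌊262/33⌋ + ⌊262/51⌋ + ⌊262/187⌋ − ⌊262/561⌋ = 150.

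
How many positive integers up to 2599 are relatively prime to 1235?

1235 = 5·13·19. Inclusion–exclusion on these primes:
2599 − ⌊2599/5⌋ − ⌊2599/13⌋ − ⌊2599/19⌋ + ⌊2599/65⌋ + ⌊2599/95⌋ + ⌊2599/247⌋ − ⌊2599/1235⌋ = 1819

1819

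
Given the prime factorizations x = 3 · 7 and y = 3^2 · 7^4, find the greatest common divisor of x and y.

21

min exponent per shared prime: 3 · 7 = 21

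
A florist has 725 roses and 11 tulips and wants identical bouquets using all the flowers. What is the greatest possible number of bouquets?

1

Euclid: 725 = 65·11 + 10; 11 = 1·10 + 1; 10 = 10·1 + 0. Last nonzero remainder: 1.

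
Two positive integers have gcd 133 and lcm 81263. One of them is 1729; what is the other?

6251

Using uv = gcd(u,v)·lcm(u,v) = 133·81263 = 10807979, we get v = 10807979/1729 = 6251.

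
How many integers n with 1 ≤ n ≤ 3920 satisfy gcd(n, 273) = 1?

2068

Prime factors of 273: 3, 7, 13. Count integers ≤ 3920 divisible by none of them.
By inclusion–exclusion: 3920 − ⌊3920/3⌋ − ⌊3920/7⌋ − ⌊3920/13⌋ + ⌊3920/21⌋ + ⌊3920/39⌋ + ⌊3920/91⌋ − ⌊3920/273⌋ = 2068.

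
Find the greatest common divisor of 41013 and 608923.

41013 = 3³ · 7² · 31
608923 = 7² · 17² · 43
Common: 7² = 49

49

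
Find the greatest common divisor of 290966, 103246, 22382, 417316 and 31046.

gcd(290966, 103246): 290966 = 2·103246 + 84474; 103246 = 1·84474 + 18772; 84474 = 4·18772 + 9386; 18772 = 2·9386 + 0 → 9386
gcd(9386, 22382): 22382 = 2·9386 + 3610; 9386 = 2·3610 + 2166; 3610 = 1·2166 + 1444; 2166 = 1·1444 + 722; 1444 = 2·722 + 0 → 722
gcd(722, 417316): 417316 = 578·722 + 0 → 722
gcd(722, 31046): 31046 = 43·722 + 0 → 722

722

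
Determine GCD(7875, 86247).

63

Euclid: 86247 = 10·7875 + 7497; 7875 = 1·7497 + 378; 7497 = 19·378 + 315; 378 = 1·315 + 63; 315 = 5·63 + 0. Last nonzero remainder: 63.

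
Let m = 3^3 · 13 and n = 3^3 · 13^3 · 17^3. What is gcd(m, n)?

351

min exponent per shared prime: 3^3 · 13 = 351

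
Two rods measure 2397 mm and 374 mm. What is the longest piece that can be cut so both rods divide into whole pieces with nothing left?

17

Euclid: 2397 = 6·374 + 153; 374 = 2·153 + 68; 153 = 2·68 + 17; 68 = 4·17 + 0. Last nonzero remainder: 17.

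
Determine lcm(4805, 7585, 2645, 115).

3855978865

4805 = 5 · 31²; 7585 = 5 · 37 · 41; 2645 = 5 · 23²; 115 = 5 · 23
lcm takes max exponent of each prime: 5 · 23² · 31² · 37 · 41 = 3855978865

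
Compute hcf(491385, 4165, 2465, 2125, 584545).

gcd(491385, 4165): 491385 = 117·4165 + 4080; 4165 = 1·4080 + 85; 4080 = 48·85 + 0 → 85
gcd(85, 2465): 2465 = 29·85 + 0 → 85
gcd(85, 2125): 2125 = 25·85 + 0 → 85
gcd(85, 584545): 584545 = 6877·85 + 0 → 85

85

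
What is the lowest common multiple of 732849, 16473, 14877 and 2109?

732849 = 3 · 13 · 19 · 23 · 43; 16473 = 3 · 17² · 19; 14877 = 3³ · 19 · 29; 2109 = 3 · 19 · 37
lcm takes max exponent of each prime: 3³ · 13 · 17² · 19 · 23 · 29 · 37 · 43 = 2045288487177

2045288487177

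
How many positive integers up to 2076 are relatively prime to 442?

902

442 = 2·13·17. Inclusion–exclusion on these primes:
2076 − ⌊2076/2⌋ − ⌊2076/13⌋ − ⌊2076/17⌋ + ⌊2076/26⌋ + ⌊2076/34⌋ + ⌊2076/221⌋ − ⌊2076/442⌋ = 902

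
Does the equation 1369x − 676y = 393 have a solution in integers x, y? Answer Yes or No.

gcd(1369, 676): 1369 = 2·676 + 17; 676 = 39·17 + 13; 17 = 1·13 + 4; 13 = 3·4 + 1; 4 = 4·1 + 0 → 1
1 divides 393, so a solution exists.

Yes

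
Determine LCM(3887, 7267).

3887 = 13² · 23; 7267 = 13² · 43
max exponents: 13² · 23 · 43 = 167141

167141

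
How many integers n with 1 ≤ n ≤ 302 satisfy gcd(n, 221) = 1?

Prime factors of 221: 13, 17. Count integers ≤ 302 divisible by none of them.
By inclusion–exclusion: 302 − ⌊302/13⌋ − ⌊302/17⌋ + ⌊302/221⌋ = 263.

263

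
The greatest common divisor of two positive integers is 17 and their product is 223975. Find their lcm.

13175

gcd·lcm = product, so lcm = 223975/17 = 13175.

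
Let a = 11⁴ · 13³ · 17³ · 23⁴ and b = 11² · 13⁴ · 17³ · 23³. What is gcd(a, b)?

15890797721227

min exponent per shared prime: 11² · 13³ · 17³ · 23³ = 15890797721227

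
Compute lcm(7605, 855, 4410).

7605 = 3² · 5 · 13²; 855 = 3² · 5 · 19; 4410 = 2 · 3² · 5 · 7²
lcm takes max exponent of each prime: 2 · 3² · 5 · 7² · 13² · 19 = 14160510

14160510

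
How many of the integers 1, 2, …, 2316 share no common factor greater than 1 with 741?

741 = 3·13·19. Inclusion–exclusion on these primes:
2316 − ⌊2316/3⌋ − ⌊2316/13⌋ − ⌊2316/19⌋ + ⌊2316/39⌋ + ⌊2316/57⌋ + ⌊2316/247⌋ − ⌊2316/741⌋ = 1350

1350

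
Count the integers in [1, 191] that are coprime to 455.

Prime factors of 455: 5, 7, 13. Count integers ≤ 191 divisible by none of them.
By inclusion–exclusion: 191 − ⌊191/5⌋ − ⌊191/7⌋ − ⌊191/13⌋ + ⌊191/35⌋ + ⌊191/65⌋ + ⌊191/91⌋ − ⌊191/455⌋ = 121.

121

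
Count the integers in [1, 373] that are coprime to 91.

91 = 7·13. Inclusion–exclusion on these primes:
373 − ⌊373/7⌋ − ⌊373/13⌋ + ⌊373/91⌋ = 296

296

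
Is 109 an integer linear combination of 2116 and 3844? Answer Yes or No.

By Bézout, 2116x + 3844y = 109 has integer solutions iff gcd(2116, 3844) | 109.
Euclid: 3844 = 1·2116 + 1728; 2116 = 1·1728 + 388; 1728 = 4·388 + 176; 388 = 2·176 + 36; 176 = 4·36 + 32; 36 = 1·32 + 4; 32 = 8·4 + 0. gcd = 4; 109 mod 4 = 1. No.

No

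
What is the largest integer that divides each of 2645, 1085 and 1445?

gcd(2645, 1085): 2645 = 2·1085 + 475; 1085 = 2·475 + 135; 475 = 3·135 + 70; 135 = 1·70 + 65; 70 = 1·65 + 5; 65 = 13·5 + 0 → 5
gcd(5, 1445): 1445 = 289·5 + 0 → 5

5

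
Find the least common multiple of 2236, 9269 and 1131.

lcm(2236, 9269) = 2236·9269/gcd = 20725484/13 = 1594268
lcm(1594268, 1131) = 1594268·1131/gcd = 1803117108/13 = 138701316

138701316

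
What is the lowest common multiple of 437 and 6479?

437 = 19 · 23; 6479 = 11 · 19 · 31
max exponents: 11 · 19 · 23 · 31 = 149017

149017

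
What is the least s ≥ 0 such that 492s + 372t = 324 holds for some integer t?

gcd(492, 372) = 12 (Euclid: 492 = 1·372 + 120; 372 = 3·120 + 12; 120 = 10·12 + 0), and 12 | 324.
Extended Euclid: 492·(-3) + 372·(4) = 12. Scale by 27: s₀ = -81.
General solution s = s₀ + 31k; reducing mod 31 gives s = 12 (and t = -15).

12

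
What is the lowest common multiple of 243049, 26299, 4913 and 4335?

5639952045

lcm(243049, 26299) = 243049·26299/gcd = 6391945651/289 = 22117459
lcm(22117459, 4913) = 22117459·4913/gcd = 108663076067/289 = 375996803
lcm(375996803, 4335) = 375996803·4335/gcd = 1629946141005/289 = 5639952045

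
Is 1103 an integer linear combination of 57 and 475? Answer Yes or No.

No

By Bézout, 57m − 475n = 1103 has integer solutions iff gcd(57, 475) | 1103.
Euclid: 475 = 8·57 + 19; 57 = 3·19 + 0. gcd = 19; 1103 mod 19 = 1. No.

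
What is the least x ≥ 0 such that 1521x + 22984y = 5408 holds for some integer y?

Reduce mod 22984: 1521x ≡ 5408 (mod 22984). With g = gcd(1521, 22984) = 169 dividing 5408, divide through: 9x ≡ 32 (mod 136).
Since gcd(9, 136) = 1, x ≡ 32·(9)⁻¹ ≡ 64 (mod 136). Smallest non-negative: 64.

64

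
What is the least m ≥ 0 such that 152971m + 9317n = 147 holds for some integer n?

Euclid: 152971 = 16·9317 + 3899; 9317 = 2·3899 + 1519; 3899 = 2·1519 + 861; 1519 = 1·861 + 658; 861 = 1·658 + 203; 658 = 3·203 + 49; 203 = 4·49 + 7; 49 = 7·7 + 0 → gcd = 7; 147 = 7·21.
Back-substitution yields 152971·(184) + 9317·(-3021) = 7, so one solution is m = 184·21 = 3864, n = -3021·21 = -63441.
Solutions in m differ by 9317/7 = 1331; the one in [0, 1331) is 3864 mod 1331 = 1202.

1202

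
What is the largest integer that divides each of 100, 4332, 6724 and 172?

4

100 = 2² · 5²; 4332 = 2² · 3 · 19²; 6724 = 2² · 41²; 172 = 2² · 43
gcd takes min exponent of each prime: 2² = 4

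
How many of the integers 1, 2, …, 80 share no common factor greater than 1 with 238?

32

238 = 2·7·17. Inclusion–exclusion on these primes:
80 − ⌊80/2⌋ − ⌊80/7⌋ − ⌊80/17⌋ + ⌊80/14⌋ + ⌊80/34⌋ + ⌊80/119⌋ − ⌊80/238⌋ = 32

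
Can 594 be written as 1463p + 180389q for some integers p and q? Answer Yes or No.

Yes

gcd(1463, 180389): 180389 = 123·1463 + 440; 1463 = 3·440 + 143; 440 = 3·143 + 11; 143 = 13·11 + 0 → 11
11 divides 594, so a solution exists.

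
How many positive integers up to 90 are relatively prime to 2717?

2717 = 11·13·19. Inclusion–exclusion on these primes:
90 − ⌊90/11⌋ − ⌊90/13⌋ − ⌊90/19⌋ + ⌊90/143⌋ + ⌊90/209⌋ + ⌊90/247⌋ − ⌊90/2717⌋ = 72

72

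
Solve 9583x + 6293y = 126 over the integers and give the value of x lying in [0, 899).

Reduce mod 6293: 9583x ≡ 126 (mod 6293). With g = gcd(9583, 6293) = 7 dividing 126, divide through: 1369x ≡ 18 (mod 899).
Since gcd(1369, 899) = 1, x ≡ 18·(1369)⁻¹ ≡ 264 (mod 899). Smallest non-negative: 264.

264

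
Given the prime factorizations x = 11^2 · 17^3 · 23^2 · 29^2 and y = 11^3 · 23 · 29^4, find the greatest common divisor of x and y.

min exponent per shared prime: 11^2 · 23 · 29^2 = 2340503

2340503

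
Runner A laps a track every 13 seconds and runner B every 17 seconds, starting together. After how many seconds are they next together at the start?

13 = 13; 17 = 17
max exponents: 13 · 17 = 221

221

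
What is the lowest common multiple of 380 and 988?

4940

gcd first: 988 = 2·380 + 228; 380 = 1·228 + 152; 228 = 1·152 + 76; 152 = 2·76 + 0 → gcd = 76
lcm = 380·988/gcd = 375440/76 = 4940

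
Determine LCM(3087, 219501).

75288843

3087 = 3² · 7³; 219501 = 3² · 29³
max exponents: 3² · 7³ · 29³ = 75288843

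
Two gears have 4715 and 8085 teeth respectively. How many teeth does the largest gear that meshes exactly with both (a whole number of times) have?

Euclid: 8085 = 1·4715 + 3370; 4715 = 1·3370 + 1345; 3370 = 2·1345 + 680; 1345 = 1·680 + 665; 680 = 1·665 + 15; 665 = 44·15 + 5; 15 = 3·5 + 0. Last nonzero remainder: 5.

5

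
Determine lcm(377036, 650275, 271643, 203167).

377036 = 2² · 11² · 19 · 41; 650275 = 5² · 19 · 37²; 271643 = 17 · 19 · 29²; 203167 = 17² · 19 · 37
lcm takes max exponent of each prime: 2² · 5² · 11² · 17² · 19 · 29² · 37² · 41 = 3136318174097900

3136318174097900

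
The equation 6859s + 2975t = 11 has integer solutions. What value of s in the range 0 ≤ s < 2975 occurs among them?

2579

Reduce mod 2975: 6859s ≡ 11 (mod 2975). With g = gcd(6859, 2975) = 1 dividing 11, divide through: 6859s ≡ 11 (mod 2975).
Since gcd(6859, 2975) = 1, s ≡ 11·(6859)⁻¹ ≡ 2579 (mod 2975). Smallest non-negative: 2579.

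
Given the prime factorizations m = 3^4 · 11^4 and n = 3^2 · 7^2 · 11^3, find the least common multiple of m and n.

58110129

max exponent per prime: 3^4 · 7^2 · 11^4 = 58110129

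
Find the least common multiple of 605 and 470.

605 = 5 · 11²; 470 = 2 · 5 · 47
max exponents: 2 · 5 · 11² · 47 = 56870

56870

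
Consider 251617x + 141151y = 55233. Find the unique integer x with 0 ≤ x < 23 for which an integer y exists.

12

Euclid: 251617 = 1·141151 + 110466; 141151 = 1·110466 + 30685; 110466 = 3·30685 + 18411; 30685 = 1·18411 + 12274; 18411 = 1·12274 + 6137; 12274 = 2·6137 + 0 → gcd = 6137; 55233 = 6137·9.
Back-substitution yields 251617·(9) + 141151·(-16) = 6137, so one solution is x = 9·9 = 81, y = -16·9 = -144.
Solutions in x differ by 141151/6137 = 23; the one in [0, 23) is 81 mod 23 = 12.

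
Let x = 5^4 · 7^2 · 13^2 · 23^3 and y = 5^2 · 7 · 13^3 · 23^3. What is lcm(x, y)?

818633781875

max exponent per prime: 5^4 · 7^2 · 13^3 · 23^3 = 818633781875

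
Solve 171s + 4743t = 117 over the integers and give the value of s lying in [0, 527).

Reduce mod 4743: 171s ≡ 117 (mod 4743). With g = gcd(171, 4743) = 9 dividing 117, divide through: 19s ≡ 13 (mod 527).
Since gcd(19, 527) = 1, s ≡ 13·(19)⁻¹ ≡ 389 (mod 527). Smallest non-negative: 389.

389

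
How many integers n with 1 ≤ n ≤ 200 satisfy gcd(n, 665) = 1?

130

665 = 5·7·19. Inclusion–exclusion on these primes:
200 − ⌊200/5⌋ − ⌊200/7⌋ − ⌊200/19⌋ + ⌊200/35⌋ + ⌊200/95⌋ + ⌊200/133⌋ − ⌊200/665⌋ = 130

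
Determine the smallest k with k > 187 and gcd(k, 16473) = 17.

Multiples of 17 above 187: 17·12, 17·13, … . Need the cofactor coprime to 16473/17 = 969.
Checking s = 12, 13, … the first with gcd(s, 969) = 1 is s = 13, giving 221.

221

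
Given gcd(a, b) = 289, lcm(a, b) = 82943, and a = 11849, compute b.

Using ab = gcd(a,b)·lcm(a,b) = 289·82943 = 23970527, we get b = 23970527/11849 = 2023.

2023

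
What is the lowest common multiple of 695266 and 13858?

gcd first: 695266 = 50·13858 + 2366; 13858 = 5·2366 + 2028; 2366 = 1·2028 + 338; 2028 = 6·338 + 0 → gcd = 338
lcm = 695266·13858/gcd = 9634996228/338 = 28505906

28505906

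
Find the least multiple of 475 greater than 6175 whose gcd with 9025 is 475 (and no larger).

Multiples of 475 above 6175: 475·14, 475·15, … . Need the cofactor coprime to 9025/475 = 19.
Checking s = 14, 15, … the first with gcd(s, 19) = 1 is s = 14, giving 6650.

6650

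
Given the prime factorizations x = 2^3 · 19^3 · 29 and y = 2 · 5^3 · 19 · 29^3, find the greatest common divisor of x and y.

min exponent per shared prime: 2 · 19 · 29 = 1102

1102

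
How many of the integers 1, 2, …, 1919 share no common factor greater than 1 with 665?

665 = 5·7·19. Inclusion–exclusion on these primes:
1919 − ⌊1919/5⌋ − ⌊1919/7⌋ − ⌊1919/19⌋ + ⌊1919/35⌋ + ⌊1919/95⌋ + ⌊1919/133⌋ − ⌊1919/665⌋ = 1247

1247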